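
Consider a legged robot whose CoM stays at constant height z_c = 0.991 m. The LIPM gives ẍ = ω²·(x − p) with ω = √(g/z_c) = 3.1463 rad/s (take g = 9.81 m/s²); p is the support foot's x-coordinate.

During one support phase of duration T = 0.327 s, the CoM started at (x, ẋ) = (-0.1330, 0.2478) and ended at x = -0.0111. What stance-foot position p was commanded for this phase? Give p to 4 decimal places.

ωT = 3.1463·0.327 = 1.028840; cosh(ωT) = 1.577620, sinh(ωT) = 1.220199
x(T) = p + (x₀−p)·cosh(ωT) + (ẋ₀/ω)·sinh(ωT) ⇒ p·(1 − cosh) = x(T) − x₀·cosh − (ẋ₀/ω)·sinh
numerator   = -0.0111 − (-0.1330)·1.577620 − (0.2478/3.1463)·1.220199 = 0.102622
denominator = 1 − 1.577620 = -0.577620
p = 0.102622 / -0.577620 = -0.1777

p = -0.1777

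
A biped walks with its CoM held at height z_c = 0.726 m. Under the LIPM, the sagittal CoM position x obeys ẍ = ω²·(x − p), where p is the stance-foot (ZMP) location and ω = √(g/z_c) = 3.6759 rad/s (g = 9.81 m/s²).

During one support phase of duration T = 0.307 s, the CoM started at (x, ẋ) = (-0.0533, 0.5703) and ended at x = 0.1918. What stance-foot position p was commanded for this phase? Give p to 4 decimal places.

p = -0.0963

ωT = 3.6759·0.307 = 1.128501; cosh(ωT) = 1.707269, sinh(ωT) = 1.383751
x(T) = p + (x₀−p)·cosh(ωT) + (ẋ₀/ω)·sinh(ωT) ⇒ p·(1 − cosh) = x(T) − x₀·cosh − (ẋ₀/ω)·sinh
numerator   = 0.1918 − (-0.0533)·1.707269 − (0.5703/3.6759)·1.383751 = 0.068114
denominator = 1 − 1.707269 = -0.707269
p = 0.068114 / -0.707269 = -0.0963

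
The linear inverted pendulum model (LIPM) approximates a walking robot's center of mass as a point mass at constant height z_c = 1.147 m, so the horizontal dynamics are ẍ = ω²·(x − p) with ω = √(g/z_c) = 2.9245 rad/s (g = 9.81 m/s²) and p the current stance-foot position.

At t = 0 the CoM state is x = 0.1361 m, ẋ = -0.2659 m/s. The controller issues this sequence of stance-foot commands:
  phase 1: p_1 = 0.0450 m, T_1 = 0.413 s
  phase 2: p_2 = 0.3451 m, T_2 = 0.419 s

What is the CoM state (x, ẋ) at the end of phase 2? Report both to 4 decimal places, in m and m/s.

phase 1: p=0.0450, T=0.413, ωT=1.207818, cosh=1.822513, sinh=1.523664; start (x,ẋ)=(0.136100, -0.265900) → end (x,ẋ)=(0.072497, -0.078669)
phase 2: p=0.3451, T=0.419, ωT=1.225365, cosh=1.849530, sinh=1.555880; start (x,ẋ)=(0.072497, -0.078669) → end (x,ẋ)=(-0.200940, -1.385890)

x = -0.2009, ẋ = -1.3859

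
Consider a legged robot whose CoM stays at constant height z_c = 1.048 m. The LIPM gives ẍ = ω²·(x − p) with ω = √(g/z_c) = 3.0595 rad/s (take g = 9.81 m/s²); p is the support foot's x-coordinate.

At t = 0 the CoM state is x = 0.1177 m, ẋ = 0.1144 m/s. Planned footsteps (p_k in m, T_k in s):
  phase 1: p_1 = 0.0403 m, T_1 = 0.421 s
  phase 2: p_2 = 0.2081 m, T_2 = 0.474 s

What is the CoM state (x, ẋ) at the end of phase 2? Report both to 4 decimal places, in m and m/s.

phase 1: p=0.0403, T=0.421, ωT=1.288049, cosh=1.950758, sinh=1.674950; start (x,ẋ)=(0.117700, 0.114400) → end (x,ẋ)=(0.253918, 0.619804)
phase 2: p=0.2081, T=0.474, ωT=1.450203, cosh=2.249251, sinh=2.014729; start (x,ẋ)=(0.253918, 0.619804) → end (x,ẋ)=(0.719306, 1.676519)

x = 0.7193, ẋ = 1.6765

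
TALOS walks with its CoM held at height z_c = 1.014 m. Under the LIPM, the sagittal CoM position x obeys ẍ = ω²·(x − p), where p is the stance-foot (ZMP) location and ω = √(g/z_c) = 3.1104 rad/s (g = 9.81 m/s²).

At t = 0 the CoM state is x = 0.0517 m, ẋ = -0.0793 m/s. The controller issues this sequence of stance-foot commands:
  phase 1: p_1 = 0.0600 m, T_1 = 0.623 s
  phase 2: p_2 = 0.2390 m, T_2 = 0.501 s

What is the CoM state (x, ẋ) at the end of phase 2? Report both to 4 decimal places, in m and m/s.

x = -0.7622, ẋ = -2.9984

phase 1: p=0.0600, T=0.623, ωT=1.937779, cosh=3.543669, sinh=3.399645; start (x,ẋ)=(0.051700, -0.079300) → end (x,ẋ)=(-0.056087, -0.368779)
phase 2: p=0.2390, T=0.501, ωT=1.558310, cosh=2.480639, sinh=2.270148; start (x,ẋ)=(-0.056087, -0.368779) → end (x,ẋ)=(-0.762160, -2.998436)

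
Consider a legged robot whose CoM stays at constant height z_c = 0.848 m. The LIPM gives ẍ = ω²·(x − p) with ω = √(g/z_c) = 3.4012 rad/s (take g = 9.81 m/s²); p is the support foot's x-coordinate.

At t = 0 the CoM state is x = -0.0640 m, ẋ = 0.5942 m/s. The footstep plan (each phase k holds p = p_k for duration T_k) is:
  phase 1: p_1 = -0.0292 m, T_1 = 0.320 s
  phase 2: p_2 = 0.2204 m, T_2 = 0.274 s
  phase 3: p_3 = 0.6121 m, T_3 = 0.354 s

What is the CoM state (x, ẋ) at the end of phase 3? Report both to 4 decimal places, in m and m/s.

phase 1: p=-0.0292, T=0.320, ωT=1.088384, cosh=1.653116, sinh=1.316356; start (x,ẋ)=(-0.064000, 0.594200) → end (x,ẋ)=(0.143243, 0.826475)
phase 2: p=0.2204, T=0.274, ωT=0.931929, cosh=1.466598, sinh=1.072805; start (x,ẋ)=(0.143243, 0.826475) → end (x,ẋ)=(0.367928, 0.930574)
phase 3: p=0.6121, T=0.354, ωT=1.204025, cosh=1.816746, sinh=1.516761; start (x,ẋ)=(0.367928, 0.930574) → end (x,ẋ)=(0.583490, 0.430980)

x = 0.5835, ẋ = 0.4310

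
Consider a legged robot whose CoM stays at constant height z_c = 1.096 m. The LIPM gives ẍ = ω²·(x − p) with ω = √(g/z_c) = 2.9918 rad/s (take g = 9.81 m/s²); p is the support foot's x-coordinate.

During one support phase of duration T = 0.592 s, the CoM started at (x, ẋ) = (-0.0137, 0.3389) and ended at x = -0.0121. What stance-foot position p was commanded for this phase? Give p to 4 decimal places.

ωT = 2.9918·0.592 = 1.771146; cosh(ωT) = 3.023860, sinh(ωT) = 2.853722
x(T) = p + (x₀−p)·cosh(ωT) + (ẋ₀/ω)·sinh(ωT) ⇒ p·(1 − cosh) = x(T) − x₀·cosh − (ẋ₀/ω)·sinh
numerator   = -0.0121 − (-0.0137)·3.023860 − (0.3389/2.9918)·2.853722 = -0.293932
denominator = 1 − 3.023860 = -2.023860
p = -0.293932 / -2.023860 = 0.1452

p = 0.1452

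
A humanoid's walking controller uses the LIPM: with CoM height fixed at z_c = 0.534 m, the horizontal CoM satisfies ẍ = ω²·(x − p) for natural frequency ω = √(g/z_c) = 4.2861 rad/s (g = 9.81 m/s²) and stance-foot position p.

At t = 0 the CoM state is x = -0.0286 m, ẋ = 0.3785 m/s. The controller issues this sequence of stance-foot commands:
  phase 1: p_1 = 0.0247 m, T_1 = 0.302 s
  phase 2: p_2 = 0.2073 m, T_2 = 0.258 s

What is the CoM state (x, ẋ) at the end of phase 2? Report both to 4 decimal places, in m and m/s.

x = 0.0878, ẋ = -0.1982

phase 1: p=0.0247, T=0.302, ωT=1.294402, cosh=1.961438, sinh=1.687376; start (x,ẋ)=(-0.028600, 0.378500) → end (x,ẋ)=(0.069165, 0.356925)
phase 2: p=0.2073, T=0.258, ωT=1.105814, cosh=1.676312, sinh=1.345371; start (x,ẋ)=(0.069165, 0.356925) → end (x,ẋ)=(0.087779, -0.198221)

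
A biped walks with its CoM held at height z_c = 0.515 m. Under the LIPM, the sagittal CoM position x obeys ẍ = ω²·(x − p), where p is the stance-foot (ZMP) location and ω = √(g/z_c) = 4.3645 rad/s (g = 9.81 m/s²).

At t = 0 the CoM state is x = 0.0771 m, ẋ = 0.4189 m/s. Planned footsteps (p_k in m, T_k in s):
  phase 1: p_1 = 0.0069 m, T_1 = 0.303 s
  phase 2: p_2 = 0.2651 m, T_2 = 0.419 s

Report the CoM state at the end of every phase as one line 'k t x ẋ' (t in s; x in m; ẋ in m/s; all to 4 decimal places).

phase 1: p=0.0069, T=0.303, ωT=1.322443, cosh=2.009531, sinh=1.743048; start (x,ẋ)=(0.077100, 0.418900) → end (x,ẋ)=(0.315265, 1.375842)
phase 2: p=0.2651, T=0.419, ωT=1.828725, cosh=3.193282, sinh=3.032664; start (x,ẋ)=(0.315265, 1.375842) → end (x,ẋ)=(1.381292, 5.057438)

1 0.3030 0.3153 1.3758
2 0.7220 1.3813 5.0574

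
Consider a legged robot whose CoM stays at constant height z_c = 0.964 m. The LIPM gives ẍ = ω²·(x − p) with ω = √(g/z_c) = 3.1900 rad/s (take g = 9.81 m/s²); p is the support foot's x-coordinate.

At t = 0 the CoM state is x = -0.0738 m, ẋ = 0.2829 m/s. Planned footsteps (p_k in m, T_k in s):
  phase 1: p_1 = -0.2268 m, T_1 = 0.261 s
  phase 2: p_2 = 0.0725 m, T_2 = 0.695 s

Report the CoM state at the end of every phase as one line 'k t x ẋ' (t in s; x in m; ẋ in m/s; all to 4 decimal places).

phase 1: p=-0.2268, T=0.261, ωT=0.832590, cosh=1.367094, sinh=0.932172; start (x,ẋ)=(-0.073800, 0.282900) → end (x,ẋ)=(0.065034, 0.841716)
phase 2: p=0.0725, T=0.695, ωT=2.217050, cosh=4.644570, sinh=4.535640; start (x,ẋ)=(0.065034, 0.841716) → end (x,ẋ)=(1.234599, 3.801380)

1 0.2610 0.0650 0.8417
2 0.9560 1.2346 3.8014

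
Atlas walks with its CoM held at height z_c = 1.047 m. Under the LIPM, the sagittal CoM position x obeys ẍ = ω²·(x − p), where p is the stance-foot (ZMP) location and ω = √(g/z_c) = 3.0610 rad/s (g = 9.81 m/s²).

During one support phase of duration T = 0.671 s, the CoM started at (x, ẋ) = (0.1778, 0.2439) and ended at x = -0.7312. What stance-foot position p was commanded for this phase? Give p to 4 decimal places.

ωT = 3.0610·0.671 = 2.053931; cosh(ωT) = 3.963363, sinh(ωT) = 3.835133
x(T) = p + (x₀−p)·cosh(ωT) + (ẋ₀/ω)·sinh(ωT) ⇒ p·(1 − cosh) = x(T) − x₀·cosh − (ẋ₀/ω)·sinh
numerator   = -0.7312 − (0.1778)·3.963363 − (0.2439/3.0610)·3.835133 = -1.741469
denominator = 1 − 3.963363 = -2.963363
p = -1.741469 / -2.963363 = 0.5877

p = 0.5877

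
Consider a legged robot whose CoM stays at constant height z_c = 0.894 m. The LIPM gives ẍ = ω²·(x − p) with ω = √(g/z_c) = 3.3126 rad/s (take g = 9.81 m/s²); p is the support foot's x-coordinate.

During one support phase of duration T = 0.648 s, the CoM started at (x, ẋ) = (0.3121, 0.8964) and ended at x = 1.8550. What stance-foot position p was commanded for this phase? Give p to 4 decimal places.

ωT = 3.3126·0.648 = 2.146565; cosh(ωT) = 4.336152, sinh(ωT) = 4.219267
x(T) = p + (x₀−p)·cosh(ωT) + (ẋ₀/ω)·sinh(ωT) ⇒ p·(1 − cosh) = x(T) − x₀·cosh − (ẋ₀/ω)·sinh
numerator   = 1.8550 − (0.3121)·4.336152 − (0.8964/3.3126)·4.219267 = -0.640060
denominator = 1 − 4.336152 = -3.336152
p = -0.640060 / -3.336152 = 0.1919

p = 0.1919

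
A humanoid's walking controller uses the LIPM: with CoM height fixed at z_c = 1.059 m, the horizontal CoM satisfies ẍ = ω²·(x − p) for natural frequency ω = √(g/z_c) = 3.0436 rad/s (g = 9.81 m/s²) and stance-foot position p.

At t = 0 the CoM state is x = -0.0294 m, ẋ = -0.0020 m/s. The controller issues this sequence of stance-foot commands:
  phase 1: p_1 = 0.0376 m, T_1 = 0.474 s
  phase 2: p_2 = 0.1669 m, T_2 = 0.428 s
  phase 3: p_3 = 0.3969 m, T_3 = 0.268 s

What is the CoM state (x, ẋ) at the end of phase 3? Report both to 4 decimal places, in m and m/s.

phase 1: p=0.0376, T=0.474, ωT=1.442666, cosh=2.234131, sinh=1.997834; start (x,ẋ)=(-0.029400, -0.002000) → end (x,ẋ)=(-0.113400, -0.411869)
phase 2: p=0.1669, T=0.428, ωT=1.302661, cosh=1.975440, sinh=1.703633; start (x,ẋ)=(-0.113400, -0.411869) → end (x,ẋ)=(-0.617356, -2.267025)
phase 3: p=0.3969, T=0.268, ωT=0.815685, cosh=1.351530, sinh=0.909193; start (x,ẋ)=(-0.617356, -2.267025) → end (x,ẋ)=(-1.651110, -5.870622)

x = -1.6511, ẋ = -5.8706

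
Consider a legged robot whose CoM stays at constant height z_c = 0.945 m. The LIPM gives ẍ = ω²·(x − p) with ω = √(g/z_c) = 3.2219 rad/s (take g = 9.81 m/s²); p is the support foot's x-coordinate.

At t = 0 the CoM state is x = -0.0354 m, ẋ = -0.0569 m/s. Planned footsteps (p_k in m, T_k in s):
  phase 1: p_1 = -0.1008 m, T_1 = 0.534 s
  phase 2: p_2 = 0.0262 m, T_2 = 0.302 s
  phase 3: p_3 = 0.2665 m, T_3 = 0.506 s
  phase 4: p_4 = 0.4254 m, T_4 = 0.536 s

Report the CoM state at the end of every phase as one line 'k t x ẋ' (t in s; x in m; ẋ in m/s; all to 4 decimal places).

phase 1: p=-0.1008, T=0.534, ωT=1.720495, cosh=2.883134, sinh=2.704157; start (x,ẋ)=(-0.035400, -0.056900) → end (x,ẋ)=(0.040001, 0.405749)
phase 2: p=0.0262, T=0.302, ωT=0.973014, cosh=1.511924, sinh=1.133982; start (x,ẋ)=(0.040001, 0.405749) → end (x,ẋ)=(0.189873, 0.663883)
phase 3: p=0.2665, T=0.506, ωT=1.630281, cosh=2.650593, sinh=2.454718; start (x,ẋ)=(0.189873, 0.663883) → end (x,ẋ)=(0.569195, 1.153650)
phase 4: p=0.4254, T=0.536, ωT=1.726938, cosh=2.900619, sinh=2.722791; start (x,ẋ)=(0.569195, 1.153650) → end (x,ẋ)=(1.817432, 4.607754)

1 0.5340 0.0400 0.4057
2 0.8360 0.1899 0.6639
3 1.3420 0.5692 1.1537
4 1.8780 1.8174 4.6078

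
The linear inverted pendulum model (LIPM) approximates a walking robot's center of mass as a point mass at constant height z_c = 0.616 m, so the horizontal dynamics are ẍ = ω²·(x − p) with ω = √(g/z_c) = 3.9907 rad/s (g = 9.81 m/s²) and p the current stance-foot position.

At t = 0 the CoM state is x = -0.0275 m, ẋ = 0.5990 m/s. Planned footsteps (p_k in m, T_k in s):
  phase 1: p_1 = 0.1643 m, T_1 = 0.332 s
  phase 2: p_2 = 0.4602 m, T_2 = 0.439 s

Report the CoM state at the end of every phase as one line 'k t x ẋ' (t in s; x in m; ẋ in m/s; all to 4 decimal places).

1 0.3320 0.0404 -0.1317
2 0.7710 -0.8786 -5.0751

phase 1: p=0.1643, T=0.332, ωT=1.324912, cosh=2.013841, sinh=1.748015; start (x,ẋ)=(-0.027500, 0.599000) → end (x,ẋ)=(0.040421, -0.131668)
phase 2: p=0.4602, T=0.439, ωT=1.751917, cosh=2.969544, sinh=2.796103; start (x,ẋ)=(0.040421, -0.131668) → end (x,ẋ)=(-0.878607, -5.075065)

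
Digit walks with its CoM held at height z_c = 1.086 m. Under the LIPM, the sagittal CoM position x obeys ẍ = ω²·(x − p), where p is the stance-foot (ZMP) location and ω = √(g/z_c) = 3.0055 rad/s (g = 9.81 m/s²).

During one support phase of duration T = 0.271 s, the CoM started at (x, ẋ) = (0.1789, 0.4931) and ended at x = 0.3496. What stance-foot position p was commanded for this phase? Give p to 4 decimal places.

p = 0.1167

ωT = 3.0055·0.271 = 0.814491; cosh(ωT) = 1.350445, sinh(ωT) = 0.907580
x(T) = p + (x₀−p)·cosh(ωT) + (ẋ₀/ω)·sinh(ωT) ⇒ p·(1 − cosh) = x(T) − x₀·cosh − (ẋ₀/ω)·sinh
numerator   = 0.3496 − (0.1789)·1.350445 − (0.4931/3.0055)·0.907580 = -0.040898
denominator = 1 − 1.350445 = -0.350445
p = -0.040898 / -0.350445 = 0.1167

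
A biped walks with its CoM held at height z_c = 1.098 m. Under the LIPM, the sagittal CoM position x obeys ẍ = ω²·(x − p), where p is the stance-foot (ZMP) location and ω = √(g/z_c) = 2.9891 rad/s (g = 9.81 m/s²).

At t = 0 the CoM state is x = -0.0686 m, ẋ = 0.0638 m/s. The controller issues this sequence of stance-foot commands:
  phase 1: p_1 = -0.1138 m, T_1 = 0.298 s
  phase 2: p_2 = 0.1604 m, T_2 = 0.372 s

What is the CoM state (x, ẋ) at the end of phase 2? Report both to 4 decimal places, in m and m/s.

phase 1: p=-0.1138, T=0.298, ωT=0.890752, cosh=1.423654, sinh=1.013307; start (x,ẋ)=(-0.068600, 0.063800) → end (x,ẋ)=(-0.027823, 0.227734)
phase 2: p=0.1604, T=0.372, ωT=1.111945, cosh=1.684593, sinh=1.355674; start (x,ẋ)=(-0.027823, 0.227734) → end (x,ẋ)=(-0.053392, -0.379085)

x = -0.0534, ẋ = -0.3791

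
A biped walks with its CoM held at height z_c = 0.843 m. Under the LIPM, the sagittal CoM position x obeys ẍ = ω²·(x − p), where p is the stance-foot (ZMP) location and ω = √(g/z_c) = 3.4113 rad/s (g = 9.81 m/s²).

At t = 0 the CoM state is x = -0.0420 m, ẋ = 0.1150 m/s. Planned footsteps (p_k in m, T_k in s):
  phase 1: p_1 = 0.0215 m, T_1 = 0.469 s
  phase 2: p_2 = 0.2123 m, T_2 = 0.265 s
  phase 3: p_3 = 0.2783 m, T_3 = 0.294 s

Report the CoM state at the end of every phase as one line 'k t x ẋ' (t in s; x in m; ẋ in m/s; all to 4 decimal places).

1 0.4690 -0.0621 -0.2182
2 0.7340 -0.2480 -1.2797
3 1.0280 -0.9783 -4.0973

phase 1: p=0.0215, T=0.469, ωT=1.599900, cosh=2.577226, sinh=2.375309; start (x,ẋ)=(-0.042000, 0.115000) → end (x,ẋ)=(-0.062079, -0.218153)
phase 2: p=0.2123, T=0.265, ωT=0.903995, cosh=1.437198, sinh=1.032249; start (x,ẋ)=(-0.062079, -0.218153) → end (x,ẋ)=(-0.248049, -1.279702)
phase 3: p=0.2783, T=0.294, ωT=1.002922, cosh=1.546521, sinh=1.179715; start (x,ẋ)=(-0.248049, -1.279702) → end (x,ẋ)=(-0.978264, -4.097305)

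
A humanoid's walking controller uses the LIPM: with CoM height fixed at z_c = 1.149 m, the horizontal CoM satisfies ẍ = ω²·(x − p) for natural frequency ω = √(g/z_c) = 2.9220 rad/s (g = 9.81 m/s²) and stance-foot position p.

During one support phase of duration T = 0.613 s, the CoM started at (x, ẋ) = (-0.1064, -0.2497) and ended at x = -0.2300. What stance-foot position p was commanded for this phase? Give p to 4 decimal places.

ωT = 2.9220·0.613 = 1.791186; cosh(ωT) = 3.081661, sinh(ωT) = 2.914899
x(T) = p + (x₀−p)·cosh(ωT) + (ẋ₀/ω)·sinh(ωT) ⇒ p·(1 − cosh) = x(T) − x₀·cosh − (ẋ₀/ω)·sinh
numerator   = -0.2300 − (-0.1064)·3.081661 − (-0.2497/2.9220)·2.914899 = 0.346982
denominator = 1 − 3.081661 = -2.081661
p = 0.346982 / -2.081661 = -0.1667

p = -0.1667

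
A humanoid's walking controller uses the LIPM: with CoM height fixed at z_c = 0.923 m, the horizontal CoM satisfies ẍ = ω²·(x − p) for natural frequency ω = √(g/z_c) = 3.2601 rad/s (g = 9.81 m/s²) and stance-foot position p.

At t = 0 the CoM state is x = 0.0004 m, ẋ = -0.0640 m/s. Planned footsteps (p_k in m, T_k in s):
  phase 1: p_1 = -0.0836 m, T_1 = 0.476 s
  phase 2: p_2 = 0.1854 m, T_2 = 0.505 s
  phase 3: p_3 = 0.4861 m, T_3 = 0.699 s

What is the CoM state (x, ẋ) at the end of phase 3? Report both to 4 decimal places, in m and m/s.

x = -0.1179, ẋ = -1.8528

phase 1: p=-0.0836, T=0.476, ωT=1.551808, cosh=2.465929, sinh=2.254065; start (x,ẋ)=(0.000400, -0.064000) → end (x,ẋ)=(0.079288, 0.459453)
phase 2: p=0.1854, T=0.505, ωT=1.646351, cosh=2.690382, sinh=2.497630; start (x,ẋ)=(0.079288, 0.459453) → end (x,ẋ)=(0.251914, 0.372082)
phase 3: p=0.4861, T=0.699, ωT=2.278810, cosh=4.933729, sinh=4.831323; start (x,ẋ)=(0.251914, 0.372082) → end (x,ẋ)=(-0.117901, -1.852818)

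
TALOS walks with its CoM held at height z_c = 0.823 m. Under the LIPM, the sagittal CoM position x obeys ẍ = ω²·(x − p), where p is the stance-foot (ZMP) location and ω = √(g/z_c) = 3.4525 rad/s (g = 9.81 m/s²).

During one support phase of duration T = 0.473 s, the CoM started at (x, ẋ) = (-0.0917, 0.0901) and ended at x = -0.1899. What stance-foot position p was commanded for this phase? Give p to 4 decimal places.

p = 0.0063

ωT = 3.4525·0.473 = 1.633032; cosh(ωT) = 2.657356, sinh(ωT) = 2.462020
x(T) = p + (x₀−p)·cosh(ωT) + (ẋ₀/ω)·sinh(ωT) ⇒ p·(1 − cosh) = x(T) − x₀·cosh − (ẋ₀/ω)·sinh
numerator   = -0.1899 − (-0.0917)·2.657356 − (0.0901/3.4525)·2.462020 = -0.010472
denominator = 1 − 2.657356 = -1.657356
p = -0.010472 / -1.657356 = 0.0063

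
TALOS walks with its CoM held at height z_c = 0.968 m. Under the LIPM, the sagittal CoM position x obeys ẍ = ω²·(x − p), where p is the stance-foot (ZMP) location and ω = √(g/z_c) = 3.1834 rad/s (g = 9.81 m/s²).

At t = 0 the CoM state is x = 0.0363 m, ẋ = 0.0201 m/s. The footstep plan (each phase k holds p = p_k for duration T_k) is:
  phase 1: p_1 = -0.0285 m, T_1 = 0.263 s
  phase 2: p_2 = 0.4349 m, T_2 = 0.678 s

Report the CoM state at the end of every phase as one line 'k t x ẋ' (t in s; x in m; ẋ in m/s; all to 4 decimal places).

phase 1: p=-0.0285, T=0.263, ωT=0.837234, cosh=1.371438, sinh=0.938532; start (x,ẋ)=(0.036300, 0.020100) → end (x,ẋ)=(0.066295, 0.221170)
phase 2: p=0.4349, T=0.678, ωT=2.158345, cosh=4.386158, sinh=4.270642; start (x,ẋ)=(0.066295, 0.221170) → end (x,ẋ)=(-0.885152, -4.041156)

1 0.2630 0.0663 0.2212
2 0.9410 -0.8852 -4.0412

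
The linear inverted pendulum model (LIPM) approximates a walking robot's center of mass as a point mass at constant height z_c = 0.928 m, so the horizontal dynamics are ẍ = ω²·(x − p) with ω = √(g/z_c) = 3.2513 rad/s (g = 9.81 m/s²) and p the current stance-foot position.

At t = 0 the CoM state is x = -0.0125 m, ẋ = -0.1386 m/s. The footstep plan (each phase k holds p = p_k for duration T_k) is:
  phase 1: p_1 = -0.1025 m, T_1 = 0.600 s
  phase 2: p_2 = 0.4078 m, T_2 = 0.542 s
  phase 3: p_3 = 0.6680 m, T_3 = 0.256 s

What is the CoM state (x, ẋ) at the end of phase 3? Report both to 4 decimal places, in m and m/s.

x = -0.8916, ẋ = -4.5834

phase 1: p=-0.1025, T=0.600, ωT=1.950780, cosh=3.588168, sinh=3.446004; start (x,ẋ)=(-0.012500, -0.138600) → end (x,ẋ)=(0.073535, 0.511039)
phase 2: p=0.4078, T=0.542, ωT=1.762205, cosh=2.998466, sinh=2.826800; start (x,ẋ)=(0.073535, 0.511039) → end (x,ẋ)=(-0.150166, -1.539820)
phase 3: p=0.6680, T=0.256, ωT=0.832333, cosh=1.366854, sinh=0.931821; start (x,ẋ)=(-0.150166, -1.539820) → end (x,ẋ)=(-0.891625, -4.583447)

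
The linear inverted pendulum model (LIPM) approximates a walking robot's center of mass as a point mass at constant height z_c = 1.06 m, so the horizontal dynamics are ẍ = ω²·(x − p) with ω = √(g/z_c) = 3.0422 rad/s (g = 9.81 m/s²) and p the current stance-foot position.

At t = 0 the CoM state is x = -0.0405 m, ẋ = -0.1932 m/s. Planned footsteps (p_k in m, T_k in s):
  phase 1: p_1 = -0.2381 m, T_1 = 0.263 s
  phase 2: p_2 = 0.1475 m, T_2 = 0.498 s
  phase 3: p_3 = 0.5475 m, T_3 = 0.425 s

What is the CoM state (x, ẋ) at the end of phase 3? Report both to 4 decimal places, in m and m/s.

phase 1: p=-0.2381, T=0.263, ωT=0.800099, cosh=1.337523, sinh=0.888238; start (x,ẋ)=(-0.040500, -0.193200) → end (x,ẋ)=(-0.030215, 0.275545)
phase 2: p=0.1475, T=0.498, ωT=1.515016, cosh=2.384648, sinh=2.164844; start (x,ẋ)=(-0.030215, 0.275545) → end (x,ẋ)=(-0.080208, -0.513331)
phase 3: p=0.5475, T=0.425, ωT=1.292935, cosh=1.958964, sinh=1.684500; start (x,ẋ)=(-0.080208, -0.513331) → end (x,ẋ)=(-0.966394, -4.222340)

x = -0.9664, ẋ = -4.2223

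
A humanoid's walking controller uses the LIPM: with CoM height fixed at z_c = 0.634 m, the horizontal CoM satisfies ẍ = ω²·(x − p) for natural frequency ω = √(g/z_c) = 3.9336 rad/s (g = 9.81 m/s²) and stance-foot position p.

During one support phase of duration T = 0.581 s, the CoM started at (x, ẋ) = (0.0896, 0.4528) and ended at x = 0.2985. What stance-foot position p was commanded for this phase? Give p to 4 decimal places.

ωT = 3.9336·0.581 = 2.285422; cosh(ωT) = 4.965780, sinh(ωT) = 4.864049
x(T) = p + (x₀−p)·cosh(ωT) + (ẋ₀/ω)·sinh(ωT) ⇒ p·(1 − cosh) = x(T) − x₀·cosh − (ẋ₀/ω)·sinh
numerator   = 0.2985 − (0.0896)·4.965780 − (0.4528/3.9336)·4.864049 = -0.706339
denominator = 1 − 4.965780 = -3.965780
p = -0.706339 / -3.965780 = 0.1781

p = 0.1781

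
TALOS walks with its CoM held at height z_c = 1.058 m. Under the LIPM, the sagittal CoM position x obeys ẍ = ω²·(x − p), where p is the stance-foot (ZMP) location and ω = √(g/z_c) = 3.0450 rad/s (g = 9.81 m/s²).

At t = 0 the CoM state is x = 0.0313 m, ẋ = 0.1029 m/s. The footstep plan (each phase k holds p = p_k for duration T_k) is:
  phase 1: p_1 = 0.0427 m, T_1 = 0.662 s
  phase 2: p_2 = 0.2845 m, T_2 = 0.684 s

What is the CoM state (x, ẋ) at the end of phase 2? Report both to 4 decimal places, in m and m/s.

x = -0.0267, ẋ = -0.8537

phase 1: p=0.0427, T=0.662, ωT=2.015790, cosh=3.819935, sinh=3.686720; start (x,ẋ)=(0.031300, 0.102900) → end (x,ẋ)=(0.123738, 0.265094)
phase 2: p=0.2845, T=0.684, ωT=2.082780, cosh=4.075668, sinh=3.951084; start (x,ẋ)=(0.123738, 0.265094) → end (x,ẋ)=(-0.026734, -0.853695)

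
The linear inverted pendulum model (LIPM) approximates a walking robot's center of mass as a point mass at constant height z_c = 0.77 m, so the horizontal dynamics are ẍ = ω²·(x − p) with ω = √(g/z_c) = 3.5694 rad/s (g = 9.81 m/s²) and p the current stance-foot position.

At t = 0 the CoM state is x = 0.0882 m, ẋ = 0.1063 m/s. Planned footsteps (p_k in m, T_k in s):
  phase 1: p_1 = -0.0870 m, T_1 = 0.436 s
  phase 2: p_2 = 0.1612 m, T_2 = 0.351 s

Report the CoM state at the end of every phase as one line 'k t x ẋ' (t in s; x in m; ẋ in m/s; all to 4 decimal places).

1 0.4360 0.4142 1.6797
2 0.7870 1.3966 4.6314

phase 1: p=-0.0870, T=0.436, ωT=1.556258, cosh=2.475986, sinh=2.265063; start (x,ẋ)=(0.088200, 0.106300) → end (x,ẋ)=(0.414248, 1.679674)
phase 2: p=0.1612, T=0.351, ωT=1.252859, cosh=1.893012, sinh=1.607325; start (x,ẋ)=(0.414248, 1.679674) → end (x,ẋ)=(1.396593, 4.631430)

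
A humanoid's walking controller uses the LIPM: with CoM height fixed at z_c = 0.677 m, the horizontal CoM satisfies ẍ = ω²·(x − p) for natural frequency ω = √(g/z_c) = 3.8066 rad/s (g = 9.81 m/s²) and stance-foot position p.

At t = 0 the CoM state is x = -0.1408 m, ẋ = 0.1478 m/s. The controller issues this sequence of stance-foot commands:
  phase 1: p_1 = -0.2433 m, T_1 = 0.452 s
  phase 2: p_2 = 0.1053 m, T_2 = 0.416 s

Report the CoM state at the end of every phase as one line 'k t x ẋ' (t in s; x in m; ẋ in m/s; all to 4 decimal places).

1 0.4520 0.1573 1.4814
2 0.8680 1.1453 4.2222

phase 1: p=-0.2433, T=0.452, ωT=1.720583, cosh=2.883374, sinh=2.704412; start (x,ẋ)=(-0.140800, 0.147800) → end (x,ẋ)=(0.157251, 1.481361)
phase 2: p=0.1053, T=0.416, ωT=1.583546, cosh=2.538723, sinh=2.333477; start (x,ẋ)=(0.157251, 1.481361) → end (x,ẋ)=(1.145275, 4.222224)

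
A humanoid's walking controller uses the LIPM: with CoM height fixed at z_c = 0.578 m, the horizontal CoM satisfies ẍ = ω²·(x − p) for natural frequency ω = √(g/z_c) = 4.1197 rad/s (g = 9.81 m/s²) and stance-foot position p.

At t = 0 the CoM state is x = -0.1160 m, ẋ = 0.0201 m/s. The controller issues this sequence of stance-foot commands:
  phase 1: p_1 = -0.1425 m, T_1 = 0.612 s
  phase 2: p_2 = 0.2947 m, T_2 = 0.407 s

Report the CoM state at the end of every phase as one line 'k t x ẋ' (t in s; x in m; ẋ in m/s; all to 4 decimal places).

1 0.6120 0.0536 0.8008
2 1.0190 0.1291 -0.3469

phase 1: p=-0.1425, T=0.612, ωT=2.521256, cosh=6.262290, sinh=6.181932; start (x,ẋ)=(-0.116000, 0.020100) → end (x,ẋ)=(0.053612, 0.800766)
phase 2: p=0.2947, T=0.407, ωT=1.676718, cosh=2.767481, sinh=2.580494; start (x,ẋ)=(0.053612, 0.800766) → end (x,ẋ)=(0.129078, -0.346865)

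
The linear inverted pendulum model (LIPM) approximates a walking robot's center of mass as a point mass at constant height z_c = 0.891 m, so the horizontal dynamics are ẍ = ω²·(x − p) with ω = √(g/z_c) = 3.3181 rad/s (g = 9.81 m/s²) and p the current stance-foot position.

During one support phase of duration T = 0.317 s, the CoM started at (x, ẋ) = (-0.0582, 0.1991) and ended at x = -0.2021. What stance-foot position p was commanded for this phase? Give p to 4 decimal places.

ωT = 3.3181·0.317 = 1.051838; cosh(ωT) = 1.606101, sinh(ωT) = 1.256806
x(T) = p + (x₀−p)·cosh(ωT) + (ẋ₀/ω)·sinh(ωT) ⇒ p·(1 − cosh) = x(T) − x₀·cosh − (ẋ₀/ω)·sinh
numerator   = -0.2021 − (-0.0582)·1.606101 − (0.1991/3.3181)·1.256806 = -0.184039
denominator = 1 − 1.606101 = -0.606101
p = -0.184039 / -0.606101 = 0.3036

p = 0.3036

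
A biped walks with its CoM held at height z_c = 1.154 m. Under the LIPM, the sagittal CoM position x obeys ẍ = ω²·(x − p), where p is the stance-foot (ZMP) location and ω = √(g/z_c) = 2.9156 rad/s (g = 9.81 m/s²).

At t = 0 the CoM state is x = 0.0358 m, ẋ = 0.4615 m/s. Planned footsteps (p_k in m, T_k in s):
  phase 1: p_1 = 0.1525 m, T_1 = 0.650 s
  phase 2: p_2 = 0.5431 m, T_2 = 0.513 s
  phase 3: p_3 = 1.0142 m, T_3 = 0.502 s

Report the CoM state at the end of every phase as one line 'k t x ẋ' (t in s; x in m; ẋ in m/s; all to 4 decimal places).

1 0.6500 0.2702 0.4636
2 1.1630 0.2406 -0.5999
3 1.6650 -1.1678 -5.9787

phase 1: p=0.1525, T=0.650, ωT=1.895140, cosh=3.401889, sinh=3.251591; start (x,ẋ)=(0.035800, 0.461500) → end (x,ẋ)=(0.270182, 0.463616)
phase 2: p=0.5431, T=0.513, ωT=1.495703, cosh=2.343281, sinh=2.119190; start (x,ẋ)=(0.270182, 0.463616) → end (x,ẋ)=(0.240555, -0.599896)
phase 3: p=1.0142, T=0.502, ωT=1.463631, cosh=2.276509, sinh=2.045115; start (x,ẋ)=(0.240555, -0.599896) → end (x,ẋ)=(-1.167801, -5.978712)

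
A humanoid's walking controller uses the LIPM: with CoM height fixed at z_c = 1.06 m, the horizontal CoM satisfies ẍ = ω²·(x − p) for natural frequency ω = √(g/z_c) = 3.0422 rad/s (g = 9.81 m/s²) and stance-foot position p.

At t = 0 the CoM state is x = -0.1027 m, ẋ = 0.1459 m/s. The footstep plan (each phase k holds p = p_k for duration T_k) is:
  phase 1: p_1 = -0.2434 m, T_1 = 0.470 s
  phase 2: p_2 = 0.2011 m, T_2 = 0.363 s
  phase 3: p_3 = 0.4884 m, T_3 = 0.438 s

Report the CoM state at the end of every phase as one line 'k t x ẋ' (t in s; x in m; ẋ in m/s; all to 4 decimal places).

1 0.4700 0.1618 1.1652
2 0.8330 0.6496 1.7904
3 1.2710 1.8530 4.4943

phase 1: p=-0.2434, T=0.470, ωT=1.429834, cosh=2.208677, sinh=1.969328; start (x,ẋ)=(-0.102700, 0.145900) → end (x,ẋ)=(0.161807, 1.165193)
phase 2: p=0.2011, T=0.363, ωT=1.104319, cosh=1.674302, sinh=1.342866; start (x,ẋ)=(0.161807, 1.165193) → end (x,ẋ)=(0.649643, 1.790363)
phase 3: p=0.4884, T=0.438, ωT=1.332484, cosh=2.027133, sinh=1.763312; start (x,ẋ)=(0.649643, 1.790363) → end (x,ẋ)=(1.852987, 4.494269)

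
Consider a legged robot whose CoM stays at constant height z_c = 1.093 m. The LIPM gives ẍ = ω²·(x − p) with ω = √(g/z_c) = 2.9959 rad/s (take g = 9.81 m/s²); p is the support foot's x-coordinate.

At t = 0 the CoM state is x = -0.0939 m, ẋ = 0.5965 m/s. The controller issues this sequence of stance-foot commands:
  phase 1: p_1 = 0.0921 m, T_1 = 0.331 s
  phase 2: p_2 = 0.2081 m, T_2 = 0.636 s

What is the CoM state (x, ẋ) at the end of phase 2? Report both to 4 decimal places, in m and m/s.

phase 1: p=0.0921, T=0.331, ωT=0.991643, cosh=1.533313, sinh=1.162346; start (x,ẋ)=(-0.093900, 0.596500) → end (x,ẋ)=(0.038333, 0.266918)
phase 2: p=0.2081, T=0.636, ωT=1.905392, cosh=3.435405, sinh=3.286640; start (x,ẋ)=(0.038333, 0.266918) → end (x,ẋ)=(-0.082296, -0.754626)

x = -0.0823, ẋ = -0.7546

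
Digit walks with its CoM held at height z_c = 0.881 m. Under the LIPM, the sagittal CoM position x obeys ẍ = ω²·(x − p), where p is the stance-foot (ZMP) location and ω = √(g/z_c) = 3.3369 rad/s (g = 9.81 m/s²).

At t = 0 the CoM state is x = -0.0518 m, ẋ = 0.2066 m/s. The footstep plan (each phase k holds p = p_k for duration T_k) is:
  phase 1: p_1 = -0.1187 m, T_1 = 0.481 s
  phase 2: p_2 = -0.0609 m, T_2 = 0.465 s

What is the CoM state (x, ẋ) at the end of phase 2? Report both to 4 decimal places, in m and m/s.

x = 1.3098, ẋ = 4.6141

phase 1: p=-0.1187, T=0.481, ωT=1.605049, cosh=2.589491, sinh=2.388612; start (x,ẋ)=(-0.051800, 0.206600) → end (x,ẋ)=(0.202425, 1.068219)
phase 2: p=-0.0609, T=0.465, ωT=1.551659, cosh=2.465593, sinh=2.253697; start (x,ẋ)=(0.202425, 1.068219) → end (x,ẋ)=(1.309813, 4.614093)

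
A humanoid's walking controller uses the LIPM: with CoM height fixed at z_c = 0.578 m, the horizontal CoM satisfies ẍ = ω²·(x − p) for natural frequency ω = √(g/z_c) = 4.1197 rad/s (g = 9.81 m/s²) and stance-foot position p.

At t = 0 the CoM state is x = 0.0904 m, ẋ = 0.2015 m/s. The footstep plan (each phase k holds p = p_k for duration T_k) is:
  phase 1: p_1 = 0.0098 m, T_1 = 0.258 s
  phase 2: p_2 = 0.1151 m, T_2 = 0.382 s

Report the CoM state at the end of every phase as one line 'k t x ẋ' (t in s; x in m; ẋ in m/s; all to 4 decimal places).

1 0.2580 0.2027 0.7497
2 0.6400 0.7557 2.7195

phase 1: p=0.0098, T=0.258, ωT=1.062883, cosh=1.620081, sinh=1.274622; start (x,ẋ)=(0.090400, 0.201500) → end (x,ẋ)=(0.202722, 0.749682)
phase 2: p=0.1151, T=0.382, ωT=1.573725, cosh=2.515930, sinh=2.308658; start (x,ẋ)=(0.202722, 0.749682) → end (x,ẋ)=(0.755669, 2.719518)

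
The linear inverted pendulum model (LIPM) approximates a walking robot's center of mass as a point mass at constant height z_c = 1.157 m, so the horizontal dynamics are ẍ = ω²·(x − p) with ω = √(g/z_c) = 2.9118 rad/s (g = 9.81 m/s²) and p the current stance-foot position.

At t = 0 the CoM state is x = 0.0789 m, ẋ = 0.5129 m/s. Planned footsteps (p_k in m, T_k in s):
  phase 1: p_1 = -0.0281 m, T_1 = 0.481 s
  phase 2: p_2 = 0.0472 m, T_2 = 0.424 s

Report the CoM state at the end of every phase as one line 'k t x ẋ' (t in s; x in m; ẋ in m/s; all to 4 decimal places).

1 0.4810 0.5378 1.6975
2 0.9050 1.8787 5.4112

phase 1: p=-0.0281, T=0.481, ωT=1.400576, cosh=2.151995, sinh=1.905540; start (x,ẋ)=(0.078900, 0.512900) → end (x,ẋ)=(0.537816, 1.697453)
phase 2: p=0.0472, T=0.424, ωT=1.234603, cosh=1.863982, sinh=1.573032; start (x,ẋ)=(0.537816, 1.697453) → end (x,ẋ)=(1.878708, 5.411217)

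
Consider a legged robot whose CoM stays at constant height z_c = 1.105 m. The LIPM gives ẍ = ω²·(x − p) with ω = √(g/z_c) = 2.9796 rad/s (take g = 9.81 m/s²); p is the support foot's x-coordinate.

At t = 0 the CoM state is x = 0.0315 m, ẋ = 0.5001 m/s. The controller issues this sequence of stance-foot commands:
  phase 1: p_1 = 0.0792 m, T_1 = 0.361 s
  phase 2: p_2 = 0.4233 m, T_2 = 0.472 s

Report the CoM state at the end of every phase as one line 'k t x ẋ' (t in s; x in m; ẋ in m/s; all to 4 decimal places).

phase 1: p=0.0792, T=0.361, ωT=1.075636, cosh=1.636468, sinh=1.295387; start (x,ẋ)=(0.031500, 0.500100) → end (x,ẋ)=(0.218560, 0.634288)
phase 2: p=0.4233, T=0.472, ωT=1.406371, cosh=2.163075, sinh=1.918044; start (x,ẋ)=(0.218560, 0.634288) → end (x,ẋ)=(0.388740, 0.201923)

1 0.3610 0.2186 0.6343
2 0.8330 0.3887 0.2019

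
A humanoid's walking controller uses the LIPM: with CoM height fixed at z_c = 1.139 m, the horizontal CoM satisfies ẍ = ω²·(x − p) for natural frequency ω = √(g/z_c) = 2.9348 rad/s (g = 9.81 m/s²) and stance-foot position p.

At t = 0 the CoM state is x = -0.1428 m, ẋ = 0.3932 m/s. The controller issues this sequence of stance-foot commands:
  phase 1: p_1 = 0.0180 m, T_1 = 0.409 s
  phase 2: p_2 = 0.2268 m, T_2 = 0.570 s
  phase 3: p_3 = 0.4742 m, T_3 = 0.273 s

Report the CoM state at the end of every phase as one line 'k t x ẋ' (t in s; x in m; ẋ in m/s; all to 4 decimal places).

phase 1: p=0.0180, T=0.409, ωT=1.200333, cosh=1.811159, sinh=1.510065; start (x,ẋ)=(-0.142800, 0.393200) → end (x,ẋ)=(-0.070918, -0.000476)
phase 2: p=0.2268, T=0.570, ωT=1.672836, cosh=2.757484, sinh=2.569770; start (x,ẋ)=(-0.070918, -0.000476) → end (x,ẋ)=(-0.594570, -2.246632)
phase 3: p=0.4742, T=0.273, ωT=0.801200, cosh=1.338502, sinh=0.889712; start (x,ẋ)=(-0.594570, -2.246632) → end (x,ẋ)=(-1.637438, -5.797815)

1 0.4090 -0.0709 -0.0005
2 0.9790 -0.5946 -2.2466
3 1.2520 -1.6374 -5.7978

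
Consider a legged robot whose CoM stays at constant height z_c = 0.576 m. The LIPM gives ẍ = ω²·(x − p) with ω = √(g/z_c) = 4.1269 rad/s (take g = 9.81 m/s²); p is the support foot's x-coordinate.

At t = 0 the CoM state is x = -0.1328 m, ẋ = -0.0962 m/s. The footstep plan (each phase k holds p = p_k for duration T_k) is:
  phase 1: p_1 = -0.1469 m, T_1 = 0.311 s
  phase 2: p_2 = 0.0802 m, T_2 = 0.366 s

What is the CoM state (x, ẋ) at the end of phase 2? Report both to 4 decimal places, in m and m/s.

x = -0.5332, ẋ = -2.3341

phase 1: p=-0.1469, T=0.311, ωT=1.283466, cosh=1.943101, sinh=1.666026; start (x,ẋ)=(-0.132800, -0.096200) → end (x,ẋ)=(-0.158338, -0.089981)
phase 2: p=0.0802, T=0.366, ωT=1.510445, cosh=2.374780, sinh=2.153968; start (x,ẋ)=(-0.158338, -0.089981) → end (x,ẋ)=(-0.533240, -2.334102)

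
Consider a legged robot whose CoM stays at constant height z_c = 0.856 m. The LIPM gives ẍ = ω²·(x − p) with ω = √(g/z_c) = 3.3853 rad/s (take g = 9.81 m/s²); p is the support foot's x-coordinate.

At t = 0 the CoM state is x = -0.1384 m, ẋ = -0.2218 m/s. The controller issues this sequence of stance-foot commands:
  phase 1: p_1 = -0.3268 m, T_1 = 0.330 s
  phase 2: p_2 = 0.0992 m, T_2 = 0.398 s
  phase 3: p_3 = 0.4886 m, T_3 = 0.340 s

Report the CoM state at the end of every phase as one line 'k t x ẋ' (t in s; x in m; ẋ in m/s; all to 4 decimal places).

1 0.3300 -0.0975 0.4950
2 0.7280 -0.0424 -0.1777
3 1.0680 -0.5095 -2.8663

phase 1: p=-0.3268, T=0.330, ωT=1.117149, cosh=1.691670, sinh=1.364459; start (x,ẋ)=(-0.138400, -0.221800) → end (x,ẋ)=(-0.097487, 0.495026)
phase 2: p=0.0992, T=0.398, ωT=1.347349, cosh=2.053571, sinh=1.793643; start (x,ẋ)=(-0.097487, 0.495026) → end (x,ẋ)=(-0.042429, -0.177714)
phase 3: p=0.4886, T=0.340, ωT=1.151002, cosh=1.738839, sinh=1.422520; start (x,ẋ)=(-0.042429, -0.177714) → end (x,ẋ)=(-0.509450, -2.866269)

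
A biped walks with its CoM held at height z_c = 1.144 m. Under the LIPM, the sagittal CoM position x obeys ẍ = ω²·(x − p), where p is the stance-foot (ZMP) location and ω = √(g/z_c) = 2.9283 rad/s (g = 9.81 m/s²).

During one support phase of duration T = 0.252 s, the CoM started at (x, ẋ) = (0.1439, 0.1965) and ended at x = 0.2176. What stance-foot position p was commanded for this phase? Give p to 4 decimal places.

ωT = 2.9283·0.252 = 0.737932; cosh(ωT) = 1.284853, sinh(ωT) = 0.806751
x(T) = p + (x₀−p)·cosh(ωT) + (ẋ₀/ω)·sinh(ωT) ⇒ p·(1 − cosh) = x(T) − x₀·cosh − (ẋ₀/ω)·sinh
numerator   = 0.2176 − (0.1439)·1.284853 − (0.1965/2.9283)·0.806751 = -0.021426
denominator = 1 − 1.284853 = -0.284853
p = -0.021426 / -0.284853 = 0.0752

p = 0.0752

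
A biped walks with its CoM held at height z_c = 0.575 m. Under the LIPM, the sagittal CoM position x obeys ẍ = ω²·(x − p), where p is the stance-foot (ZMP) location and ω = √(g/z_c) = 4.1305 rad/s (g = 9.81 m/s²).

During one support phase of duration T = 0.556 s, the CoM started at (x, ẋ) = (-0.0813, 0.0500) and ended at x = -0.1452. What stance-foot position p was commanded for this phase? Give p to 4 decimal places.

p = -0.0506

ωT = 4.1305·0.556 = 2.296558; cosh(ωT) = 5.020257, sinh(ωT) = 4.919653
x(T) = p + (x₀−p)·cosh(ωT) + (ẋ₀/ω)·sinh(ωT) ⇒ p·(1 − cosh) = x(T) − x₀·cosh − (ẋ₀/ω)·sinh
numerator   = -0.1452 − (-0.0813)·5.020257 − (0.0500/4.1305)·4.919653 = 0.203394
denominator = 1 − 5.020257 = -4.020257
p = 0.203394 / -4.020257 = -0.0506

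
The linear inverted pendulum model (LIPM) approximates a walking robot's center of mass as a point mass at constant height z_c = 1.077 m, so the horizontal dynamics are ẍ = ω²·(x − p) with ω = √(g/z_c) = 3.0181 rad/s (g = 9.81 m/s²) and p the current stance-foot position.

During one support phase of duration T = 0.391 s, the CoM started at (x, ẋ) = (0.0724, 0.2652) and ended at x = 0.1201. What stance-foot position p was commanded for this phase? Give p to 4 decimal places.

ωT = 3.0181·0.391 = 1.180077; cosh(ωT) = 1.780940, sinh(ωT) = 1.473685
x(T) = p + (x₀−p)·cosh(ωT) + (ẋ₀/ω)·sinh(ωT) ⇒ p·(1 − cosh) = x(T) − x₀·cosh − (ẋ₀/ω)·sinh
numerator   = 0.1201 − (0.0724)·1.780940 − (0.2652/3.0181)·1.473685 = -0.138333
denominator = 1 − 1.780940 = -0.780940
p = -0.138333 / -0.780940 = 0.1771

p = 0.1771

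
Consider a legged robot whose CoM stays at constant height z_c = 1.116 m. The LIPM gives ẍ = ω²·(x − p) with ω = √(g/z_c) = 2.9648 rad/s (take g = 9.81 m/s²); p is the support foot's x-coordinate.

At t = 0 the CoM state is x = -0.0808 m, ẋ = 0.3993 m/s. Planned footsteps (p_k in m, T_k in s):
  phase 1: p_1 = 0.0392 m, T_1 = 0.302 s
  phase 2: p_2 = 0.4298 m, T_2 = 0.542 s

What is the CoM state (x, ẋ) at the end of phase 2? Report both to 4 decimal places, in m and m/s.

phase 1: p=0.0392, T=0.302, ωT=0.895370, cosh=1.428349, sinh=1.019892; start (x,ẋ)=(-0.080800, 0.399300) → end (x,ẋ)=(0.005157, 0.207486)
phase 2: p=0.4298, T=0.542, ωT=1.606922, cosh=2.593969, sinh=2.393465; start (x,ẋ)=(0.005157, 0.207486) → end (x,ẋ)=(-0.504207, -2.475112)

x = -0.5042, ẋ = -2.4751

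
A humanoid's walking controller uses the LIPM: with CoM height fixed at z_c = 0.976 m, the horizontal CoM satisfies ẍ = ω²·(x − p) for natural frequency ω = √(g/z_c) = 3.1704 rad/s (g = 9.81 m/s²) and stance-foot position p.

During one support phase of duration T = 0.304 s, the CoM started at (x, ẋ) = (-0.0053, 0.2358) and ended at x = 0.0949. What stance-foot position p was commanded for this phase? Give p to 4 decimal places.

p = -0.0390

ωT = 3.1704·0.304 = 0.963802; cosh(ωT) = 1.501542, sinh(ωT) = 1.120102
x(T) = p + (x₀−p)·cosh(ωT) + (ẋ₀/ω)·sinh(ωT) ⇒ p·(1 − cosh) = x(T) − x₀·cosh − (ẋ₀/ω)·sinh
numerator   = 0.0949 − (-0.0053)·1.501542 − (0.2358/3.1704)·1.120102 = 0.019550
denominator = 1 − 1.501542 = -0.501542
p = 0.019550 / -0.501542 = -0.0390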